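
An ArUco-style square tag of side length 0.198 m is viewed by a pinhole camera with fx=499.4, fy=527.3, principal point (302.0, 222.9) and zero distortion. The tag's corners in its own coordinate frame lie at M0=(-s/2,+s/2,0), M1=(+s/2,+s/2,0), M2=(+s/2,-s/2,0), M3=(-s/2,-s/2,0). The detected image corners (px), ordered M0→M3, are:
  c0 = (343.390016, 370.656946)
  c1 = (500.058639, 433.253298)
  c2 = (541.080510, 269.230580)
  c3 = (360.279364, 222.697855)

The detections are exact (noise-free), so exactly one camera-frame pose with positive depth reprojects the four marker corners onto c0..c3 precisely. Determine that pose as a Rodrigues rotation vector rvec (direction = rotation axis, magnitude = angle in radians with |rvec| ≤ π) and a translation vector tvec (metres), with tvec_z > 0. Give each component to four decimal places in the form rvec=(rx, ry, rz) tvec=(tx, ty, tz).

Intrinsics K: fx=499.4, fy=527.3, cx=302.0, cy=222.9
Marker side s = 0.198 m; corners in marker frame (Z=0):
  M0 = (-0.0990, +0.0990, 0)
  M1 = (+0.0990, +0.0990, 0)
  M2 = (+0.0990, -0.0990, 0)
  M3 = (-0.0990, -0.0990, 0)
Detected image corners:
  c0 = (343.390016, 370.656946) px
  c1 = (500.058639, 433.253298) px
  c2 = (541.080510, 269.230580) px
  c3 = (360.279364, 222.697855) px
Planar DLT: solve 8×8 A·h = b for H (H[2,2]=1):
  H  [+530.60348 +118.66902 +429.25727]
  H  [+41.81146 +978.38247 +326.60220]
  H  [-0.72900 +0.59723 +1.00000]
B = K⁻¹H; ‖b₁‖=1.715092, ‖b₂‖=1.715092; λ = 2/(‖b₁‖+‖b₂‖) = 0.583059, sign → tz>0 ⇒ λ=+0.583059
r₁ = λ·B[:,0] = (+0.87653,+0.22591,-0.42505); r₂ = λ·B[:,1] = (-0.07203,+0.93464,+0.34822)
r₃ = r₁×r₂ = (+0.47593,-0.27461,+0.83551); SVD([r₁ r₂ r₃]) → R = UVᵀ:
  R  [+0.87653 -0.07203 +0.47593]
  R  [+0.22591 +0.93464 -0.27461]
  R  [-0.42505 +0.34822 +0.83551]
t = (+0.14858, +0.11467, +0.58306) m
tr R = 2.646680; θ = arccos((tr R − 1)/2) = 0.603525 rad = 34.579°
axis k = ((R−Rᵀ)₃₂, (R−Rᵀ)₁₃, (R−Rᵀ)₂₁) / (2 sinθ) = (+0.548698, +0.793748, +0.262477)
rvec = θ·k = (+0.331153, +0.479047, +0.158412)

rvec=(0.3312, 0.4790, 0.1584) tvec=(0.1486, 0.1147, 0.5831)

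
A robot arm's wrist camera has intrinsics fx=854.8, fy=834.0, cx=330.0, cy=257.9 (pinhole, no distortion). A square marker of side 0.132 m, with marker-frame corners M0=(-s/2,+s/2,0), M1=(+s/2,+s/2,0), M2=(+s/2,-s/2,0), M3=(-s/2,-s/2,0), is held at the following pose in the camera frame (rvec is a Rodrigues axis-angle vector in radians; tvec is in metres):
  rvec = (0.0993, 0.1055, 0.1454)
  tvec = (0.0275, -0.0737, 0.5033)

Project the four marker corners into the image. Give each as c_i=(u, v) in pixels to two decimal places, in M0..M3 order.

c0=(252.88, 227.89) c1=(471.24, 259.81) c2=(507.34, 38.60) c3=(281.96, 11.46)

Intrinsics K: fx=854.8, fy=834.0, cx=330.0, cy=257.9
Marker side s = 0.132 m; corners in marker frame (Z=0):
  M0 = (-0.0660, +0.0660, 0)
  M1 = (+0.0660, +0.0660, 0)
  M2 = (+0.0660, -0.0660, 0)
  M3 = (-0.0660, -0.0660, 0)
rvec = (0.0993, 0.1055, 0.1454), |rvec| = θ = 0.20526 rad = 11.761°
Rodrigues: sinθ=0.20382, 1−cosθ=0.02099; R = I + sinθ·[k]× + (1−cosθ)·[k]×²:
    [+0.98392 -0.13916 +0.11195]
    [+0.14960 +0.98455 -0.09096]
    [-0.09757 +0.10625 +0.98954]
t = (0.0275, -0.0737, 0.5033) m
M0: Pc = R·M0+t = (-0.04662, -0.01859, +0.51675); u = 854.8·(-0.04662)/0.51675 + 330.0 = 252.8765, v = 834.0·(-0.01859)/0.51675 + 257.9 = 227.8920
M1: Pc = R·M1+t = (+0.08325, +0.00115, +0.50387); u = 854.8·(+0.08325)/0.50387 + 330.0 = 471.2373, v = 834.0·(+0.00115)/0.50387 + 257.9 = 259.8104
M2: Pc = R·M2+t = (+0.10162, -0.12881, +0.48985); u = 854.8·(+0.10162)/0.48985 + 330.0 = 507.3360, v = 834.0·(-0.12881)/0.48985 + 257.9 = 38.5975
M3: Pc = R·M3+t = (-0.02825, -0.14855, +0.50273); u = 854.8·(-0.02825)/0.50273 + 330.0 = 281.9588, v = 834.0·(-0.14855)/0.50273 + 257.9 = 11.4558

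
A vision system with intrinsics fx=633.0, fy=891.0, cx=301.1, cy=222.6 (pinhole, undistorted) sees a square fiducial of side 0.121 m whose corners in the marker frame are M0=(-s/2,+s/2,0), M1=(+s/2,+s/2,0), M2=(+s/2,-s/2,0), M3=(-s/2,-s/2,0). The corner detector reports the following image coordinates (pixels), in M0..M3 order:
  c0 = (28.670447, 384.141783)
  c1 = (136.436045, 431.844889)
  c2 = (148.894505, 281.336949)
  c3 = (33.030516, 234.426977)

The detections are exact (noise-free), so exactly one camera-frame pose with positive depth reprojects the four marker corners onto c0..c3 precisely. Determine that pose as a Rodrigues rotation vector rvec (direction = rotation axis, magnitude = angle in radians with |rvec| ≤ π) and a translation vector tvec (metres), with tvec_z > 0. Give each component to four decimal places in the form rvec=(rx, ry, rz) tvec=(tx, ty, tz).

rvec=(0.3534, 0.1882, 0.2315) tvec=(-0.2119, 0.0788, 0.6231)

Intrinsics K: fx=633.0, fy=891.0, cx=301.1, cy=222.6
Marker side s = 0.121 m; corners in marker frame (Z=0):
  M0 = (-0.0605, +0.0605, 0)
  M1 = (+0.0605, +0.0605, 0)
  M2 = (+0.0605, -0.0605, 0)
  M3 = (-0.0605, -0.0605, 0)
Detected image corners:
  c0 = (28.670447, 384.141783) px
  c1 = (136.436045, 431.844889) px
  c2 = (148.894505, 281.336949) px
  c3 = (33.030516, 234.426977) px
Planar DLT: solve 8×8 A·h = b for H (H[2,2]=1):
  H  [+903.22455 -18.58869 +85.84241]
  H  [+315.52727 +1434.14898 +335.25344]
  H  [-0.22692 +0.58150 +1.00000]
B = K⁻¹H; ‖b₁‖=1.604988, ‖b₂‖=1.604988; λ = 2/(‖b₁‖+‖b₂‖) = 0.623057, sign → tz>0 ⇒ λ=+0.623057
r₁ = λ·B[:,0] = (+0.95629,+0.25596,-0.14139); r₂ = λ·B[:,1] = (-0.19064,+0.91235,+0.36231)
r₃ = r₁×r₂ = (+0.22173,-0.31952,+0.92127); SVD([r₁ r₂ r₃]) → R = UVᵀ:
  R  [+0.95629 -0.19064 +0.22173]
  R  [+0.25596 +0.91235 -0.31952]
  R  [-0.14139 +0.36231 +0.92127]
t = (-0.21188, +0.07878, +0.62306) m
tr R = 2.789916; θ = arccos((tr R − 1)/2) = 0.462459 rad = 26.497°
axis k = ((R−Rᵀ)₃₂, (R−Rᵀ)₁₃, (R−Rᵀ)₂₁) / (2 sinθ) = (+0.764126, +0.406947, +0.500506)
rvec = θ·k = (+0.353377, +0.188196, +0.231463)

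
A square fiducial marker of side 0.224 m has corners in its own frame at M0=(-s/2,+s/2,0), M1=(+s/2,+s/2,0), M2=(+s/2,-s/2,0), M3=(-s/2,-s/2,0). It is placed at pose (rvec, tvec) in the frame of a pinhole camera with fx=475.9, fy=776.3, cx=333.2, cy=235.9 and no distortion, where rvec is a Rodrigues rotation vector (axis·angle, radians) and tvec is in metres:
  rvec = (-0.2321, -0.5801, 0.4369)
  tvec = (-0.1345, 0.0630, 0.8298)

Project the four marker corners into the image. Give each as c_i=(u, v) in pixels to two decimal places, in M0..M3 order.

Intrinsics K: fx=475.9, fy=776.3, cx=333.2, cy=235.9
Marker side s = 0.224 m; corners in marker frame (Z=0):
  M0 = (-0.1120, +0.1120, 0)
  M1 = (+0.1120, +0.1120, 0)
  M2 = (+0.1120, -0.1120, 0)
  M3 = (-0.1120, -0.1120, 0)
rvec = (-0.2321, -0.5801, 0.4369), |rvec| = θ = 0.76241 rad = 43.683°
Rodrigues: sinθ=0.69067, 1−cosθ=0.27683; R = I + sinθ·[k]× + (1−cosθ)·[k]×²:
    [+0.74883 -0.33167 -0.57381]
    [+0.45991 +0.88344 +0.08956]
    [+0.47722 -0.33096 +0.81408]
t = (-0.1345, 0.0630, 0.8298) m
M0: Pc = R·M0+t = (-0.25552, +0.11044, +0.73928); u = 475.9·(-0.25552)/0.73928 + 333.2 = 168.7168, v = 776.3·(+0.11044)/0.73928 + 235.9 = 351.8647
M1: Pc = R·M1+t = (-0.08778, +0.21345, +0.84618); u = 475.9·(-0.08778)/0.84618 + 333.2 = 283.8331, v = 776.3·(+0.21345)/0.84618 + 235.9 = 431.7270
M2: Pc = R·M2+t = (-0.01348, +0.01556, +0.92032); u = 475.9·(-0.01348)/0.92032 + 333.2 = 326.2270, v = 776.3·(+0.01556)/0.92032 + 235.9 = 249.0291
M3: Pc = R·M3+t = (-0.18122, -0.08745, +0.81342); u = 475.9·(-0.18122)/0.81342 + 333.2 = 227.1738, v = 776.3·(-0.08745)/0.81342 + 235.9 = 152.4360

c0=(168.72, 351.86) c1=(283.83, 431.73) c2=(326.23, 249.03) c3=(227.17, 152.44)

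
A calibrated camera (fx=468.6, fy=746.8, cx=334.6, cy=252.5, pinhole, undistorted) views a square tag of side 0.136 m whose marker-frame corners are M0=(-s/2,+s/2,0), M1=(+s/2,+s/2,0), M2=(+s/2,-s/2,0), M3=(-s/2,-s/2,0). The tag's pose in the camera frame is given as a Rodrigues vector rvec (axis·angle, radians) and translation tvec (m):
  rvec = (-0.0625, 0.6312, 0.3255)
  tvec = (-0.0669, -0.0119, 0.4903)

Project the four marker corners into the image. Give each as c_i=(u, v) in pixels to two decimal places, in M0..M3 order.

Intrinsics K: fx=468.6, fy=746.8, cx=334.6, cy=252.5
Marker side s = 0.136 m; corners in marker frame (Z=0):
  M0 = (-0.0680, +0.0680, 0)
  M1 = (+0.0680, +0.0680, 0)
  M2 = (+0.0680, -0.0680, 0)
  M3 = (-0.0680, -0.0680, 0)
rvec = (-0.0625, 0.6312, 0.3255), |rvec| = θ = 0.71293 rad = 40.848°
Rodrigues: sinθ=0.65405, 1−cosθ=0.24355; R = I + sinθ·[k]× + (1−cosθ)·[k]×²:
    [+0.75832 -0.31752 +0.56932]
    [+0.27972 +0.94736 +0.15579]
    [-0.58882 +0.04111 +0.80722]
t = (-0.0669, -0.0119, 0.4903) m
M0: Pc = R·M0+t = (-0.14006, +0.03350, +0.53314); u = 468.6·(-0.14006)/0.53314 + 334.6 = 211.4965, v = 746.8·(+0.03350)/0.53314 + 252.5 = 299.4255
M1: Pc = R·M1+t = (-0.03693, +0.07154, +0.45306); u = 468.6·(-0.03693)/0.45306 + 334.6 = 296.4073, v = 746.8·(+0.07154)/0.45306 + 252.5 = 370.4256
M2: Pc = R·M2+t = (+0.00626, -0.05730, +0.44746); u = 468.6·(+0.00626)/0.44746 + 334.6 = 341.1528, v = 746.8·(-0.05730)/0.44746 + 252.5 = 156.8690
M3: Pc = R·M3+t = (-0.09687, -0.09534, +0.52754); u = 468.6·(-0.09687)/0.52754 + 334.6 = 248.5498, v = 746.8·(-0.09534)/0.52754 + 252.5 = 117.5337

c0=(211.50, 299.43) c1=(296.41, 370.43) c2=(341.15, 156.87) c3=(248.55, 117.53)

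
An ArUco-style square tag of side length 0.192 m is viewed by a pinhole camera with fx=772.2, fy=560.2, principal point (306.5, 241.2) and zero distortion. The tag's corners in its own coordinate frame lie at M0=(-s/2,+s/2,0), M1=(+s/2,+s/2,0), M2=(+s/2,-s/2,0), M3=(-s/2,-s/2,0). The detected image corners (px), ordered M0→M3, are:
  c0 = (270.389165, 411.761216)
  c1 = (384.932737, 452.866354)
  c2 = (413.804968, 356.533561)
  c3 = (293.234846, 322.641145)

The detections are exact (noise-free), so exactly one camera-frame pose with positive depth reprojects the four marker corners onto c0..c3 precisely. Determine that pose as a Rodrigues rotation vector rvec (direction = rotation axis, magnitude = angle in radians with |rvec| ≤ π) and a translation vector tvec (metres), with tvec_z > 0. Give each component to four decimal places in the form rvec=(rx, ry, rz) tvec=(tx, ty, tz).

Intrinsics K: fx=772.2, fy=560.2, cx=306.5, cy=241.2
Marker side s = 0.192 m; corners in marker frame (Z=0):
  M0 = (-0.0960, +0.0960, 0)
  M1 = (+0.0960, +0.0960, 0)
  M2 = (+0.0960, -0.0960, 0)
  M3 = (-0.0960, -0.0960, 0)
Detected image corners:
  c0 = (270.389165, 411.761216) px
  c1 = (384.932737, 452.866354) px
  c2 = (413.804968, 356.533561) px
  c3 = (293.234846, 322.641145) px
Planar DLT: solve 8×8 A·h = b for H (H[2,2]=1):
  H  [+451.54564 -78.33427 +337.72886]
  H  [+13.74387 +545.14830 +385.82953]
  H  [-0.47119 +0.16336 +1.00000]
B = K⁻¹H; ‖b₁‖=0.932404, ‖b₂‖=0.932404; λ = 2/(‖b₁‖+‖b₂‖) = 1.072497, sign → tz>0 ⇒ λ=+1.072497
r₁ = λ·B[:,0] = (+0.82773,+0.24390,-0.50535); r₂ = λ·B[:,1] = (-0.17834,+0.96825,+0.17520)
r₃ = r₁×r₂ = (+0.53204,-0.05489,+0.84494); SVD([r₁ r₂ r₃]) → R = UVᵀ:
  R  [+0.82773 -0.17834 +0.53204]
  R  [+0.24390 +0.96825 -0.05489]
  R  [-0.50535 +0.17520 +0.84494]
t = (+0.04337, +0.27689, +1.07250) m
tr R = 2.640915; θ = arccos((tr R − 1)/2) = 0.608586 rad = 34.869°
axis k = ((R−Rᵀ)₃₂, (R−Rᵀ)₁₃, (R−Rᵀ)₂₁) / (2 sinθ) = (+0.201235, +0.907271, +0.369275)
rvec = θ·k = (+0.122469, +0.552152, +0.224735)

rvec=(0.1225, 0.5522, 0.2247) tvec=(0.0434, 0.2769, 1.0725)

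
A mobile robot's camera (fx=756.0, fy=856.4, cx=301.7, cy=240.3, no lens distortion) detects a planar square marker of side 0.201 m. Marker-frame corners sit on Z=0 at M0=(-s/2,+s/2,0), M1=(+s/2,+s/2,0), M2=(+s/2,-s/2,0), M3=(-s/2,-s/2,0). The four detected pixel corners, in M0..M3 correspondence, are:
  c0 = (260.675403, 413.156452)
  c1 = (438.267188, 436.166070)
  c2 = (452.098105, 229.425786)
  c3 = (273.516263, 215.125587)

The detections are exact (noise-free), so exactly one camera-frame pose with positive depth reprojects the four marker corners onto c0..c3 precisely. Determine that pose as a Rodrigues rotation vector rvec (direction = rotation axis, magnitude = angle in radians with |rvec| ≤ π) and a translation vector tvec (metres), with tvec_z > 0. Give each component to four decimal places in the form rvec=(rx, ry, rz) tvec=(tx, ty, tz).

rvec=(0.0030, 0.1837, 0.0744) tvec=(0.0589, 0.0822, 0.8478)

Intrinsics K: fx=756.0, fy=856.4, cx=301.7, cy=240.3
Marker side s = 0.201 m; corners in marker frame (Z=0):
  M0 = (-0.1005, +0.1005, 0)
  M1 = (+0.1005, +0.1005, 0)
  M2 = (+0.1005, -0.1005, 0)
  M3 = (-0.1005, -0.1005, 0)
Detected image corners:
  c0 = (260.675403, 413.156452) px
  c1 = (438.267188, 436.166070) px
  c2 = (452.098105, 229.425786) px
  c3 = (273.516263, 215.125587) px
Planar DLT: solve 8×8 A·h = b for H (H[2,2]=1):
  H  [+809.37328 -62.18231 +354.20604]
  H  [+23.23726 +1010.15983 +323.38420]
  H  [-0.21516 +0.01155 +1.00000]
B = K⁻¹H; ‖b₁‖=1.179561, ‖b₂‖=1.179561; λ = 2/(‖b₁‖+‖b₂‖) = 0.847773, sign → tz>0 ⇒ λ=+0.847773
r₁ = λ·B[:,0] = (+0.98042,+0.07419,-0.18241); r₂ = λ·B[:,1] = (-0.07364,+0.99724,+0.00979)
r₃ = r₁×r₂ = (+0.18263,+0.00384,+0.98317); SVD([r₁ r₂ r₃]) → R = UVᵀ:
  R  [+0.98042 -0.07364 +0.18263]
  R  [+0.07419 +0.99724 +0.00384]
  R  [-0.18241 +0.00979 +0.98317]
t = (+0.05888, +0.08225, +0.84777) m
tr R = 2.960831; θ = arccos((tr R − 1)/2) = 0.198236 rad = 11.358°
axis k = ((R−Rᵀ)₃₂, (R−Rᵀ)₁₃, (R−Rᵀ)₂₁) / (2 sinθ) = (+0.015116, +0.926780, +0.375300)
rvec = θ·k = (+0.002996, +0.183721, +0.074398)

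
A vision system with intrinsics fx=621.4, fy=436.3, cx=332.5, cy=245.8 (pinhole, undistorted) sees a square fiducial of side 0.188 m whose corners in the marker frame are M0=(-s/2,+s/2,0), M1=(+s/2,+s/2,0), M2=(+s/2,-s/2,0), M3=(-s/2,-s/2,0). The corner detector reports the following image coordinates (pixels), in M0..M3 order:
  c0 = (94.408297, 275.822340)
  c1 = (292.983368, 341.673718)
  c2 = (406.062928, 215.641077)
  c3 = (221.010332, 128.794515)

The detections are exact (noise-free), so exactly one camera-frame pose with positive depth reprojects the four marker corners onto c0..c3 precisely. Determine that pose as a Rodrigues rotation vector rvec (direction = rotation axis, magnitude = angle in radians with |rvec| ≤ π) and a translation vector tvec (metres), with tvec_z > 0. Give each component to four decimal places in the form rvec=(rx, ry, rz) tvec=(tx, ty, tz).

Intrinsics K: fx=621.4, fy=436.3, cx=332.5, cy=245.8
Marker side s = 0.188 m; corners in marker frame (Z=0):
  M0 = (-0.0940, +0.0940, 0)
  M1 = (+0.0940, +0.0940, 0)
  M2 = (+0.0940, -0.0940, 0)
  M3 = (-0.0940, -0.0940, 0)
Detected image corners:
  c0 = (94.408297, 275.822340) px
  c1 = (292.983368, 341.673718) px
  c2 = (406.062928, 215.641077) px
  c3 = (221.010332, 128.794515) px
Planar DLT: solve 8×8 A·h = b for H (H[2,2]=1):
  H  [+1213.77580 -609.30500 +259.91414]
  H  [+588.72886 +746.47453 +243.86276]
  H  [+0.76158 +0.10083 +1.00000]
B = K⁻¹H; ‖b₁‖=1.953569, ‖b₂‖=1.953569; λ = 2/(‖b₁‖+‖b₂‖) = 0.511884, sign → tz>0 ⇒ λ=+0.511884
r₁ = λ·B[:,0] = (+0.79126,+0.47109,+0.38984); r₂ = λ·B[:,1] = (-0.52954,+0.84672,+0.05161)
r₃ = r₁×r₂ = (-0.30577,-0.24727,+0.91944); SVD([r₁ r₂ r₃]) → R = UVᵀ:
  R  [+0.79126 -0.52954 -0.30577]
  R  [+0.47109 +0.84672 -0.24727]
  R  [+0.38984 +0.05161 +0.91944]
t = (-0.05979, -0.00227, +0.51188) m
tr R = 2.557413; θ = arccos((tr R − 1)/2) = 0.678195 rad = 38.858°
axis k = ((R−Rᵀ)₃₂, (R−Rᵀ)₁₃, (R−Rᵀ)₂₁) / (2 sinθ) = (+0.238198, -0.554368, +0.797457)
rvec = θ·k = (+0.161544, -0.375970, +0.540831)

rvec=(0.1615, -0.3760, 0.5408) tvec=(-0.0598, -0.0023, 0.5119)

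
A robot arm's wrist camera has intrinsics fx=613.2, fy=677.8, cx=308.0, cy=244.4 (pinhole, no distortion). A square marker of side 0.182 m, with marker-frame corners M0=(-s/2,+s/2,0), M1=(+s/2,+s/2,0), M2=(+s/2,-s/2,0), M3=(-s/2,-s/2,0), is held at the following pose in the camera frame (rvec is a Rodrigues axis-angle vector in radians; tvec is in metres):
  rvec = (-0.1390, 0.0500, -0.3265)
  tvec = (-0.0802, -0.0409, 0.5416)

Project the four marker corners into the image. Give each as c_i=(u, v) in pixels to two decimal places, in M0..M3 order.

c0=(149.16, 338.65) c1=(348.39, 263.78) c2=(282.60, 53.41) c3=(93.31, 126.59)

Intrinsics K: fx=613.2, fy=677.8, cx=308.0, cy=244.4
Marker side s = 0.182 m; corners in marker frame (Z=0):
  M0 = (-0.0910, +0.0910, 0)
  M1 = (+0.0910, +0.0910, 0)
  M2 = (+0.0910, -0.0910, 0)
  M3 = (-0.0910, -0.0910, 0)
rvec = (-0.1390, 0.0500, -0.3265), |rvec| = θ = 0.35836 rad = 20.533°
Rodrigues: sinθ=0.35074, 1−cosθ=0.06353; R = I + sinθ·[k]× + (1−cosθ)·[k]×²:
    [+0.94603 +0.31612 +0.07139]
    [-0.32299 +0.93771 +0.12797]
    [-0.02649 -0.14412 +0.98921]
t = (-0.0802, -0.0409, 0.5416) m
M0: Pc = R·M0+t = (-0.13752, +0.07382, +0.53090); u = 613.2·(-0.13752)/0.53090 + 308.0 = 149.1580, v = 677.8·(+0.07382)/0.53090 + 244.4 = 338.6520
M1: Pc = R·M1+t = (+0.03466, +0.01504, +0.52607); u = 613.2·(+0.03466)/0.52607 + 308.0 = 348.3949, v = 677.8·(+0.01504)/0.52607 + 244.4 = 263.7765
M2: Pc = R·M2+t = (-0.02288, -0.15562, +0.55230); u = 613.2·(-0.02288)/0.55230 + 308.0 = 282.5995, v = 677.8·(-0.15562)/0.55230 + 244.4 = 53.4149
M3: Pc = R·M3+t = (-0.19506, -0.09684, +0.55713); u = 613.2·(-0.19506)/0.55713 + 308.0 = 93.3121, v = 677.8·(-0.09684)/0.55713 + 244.4 = 126.5853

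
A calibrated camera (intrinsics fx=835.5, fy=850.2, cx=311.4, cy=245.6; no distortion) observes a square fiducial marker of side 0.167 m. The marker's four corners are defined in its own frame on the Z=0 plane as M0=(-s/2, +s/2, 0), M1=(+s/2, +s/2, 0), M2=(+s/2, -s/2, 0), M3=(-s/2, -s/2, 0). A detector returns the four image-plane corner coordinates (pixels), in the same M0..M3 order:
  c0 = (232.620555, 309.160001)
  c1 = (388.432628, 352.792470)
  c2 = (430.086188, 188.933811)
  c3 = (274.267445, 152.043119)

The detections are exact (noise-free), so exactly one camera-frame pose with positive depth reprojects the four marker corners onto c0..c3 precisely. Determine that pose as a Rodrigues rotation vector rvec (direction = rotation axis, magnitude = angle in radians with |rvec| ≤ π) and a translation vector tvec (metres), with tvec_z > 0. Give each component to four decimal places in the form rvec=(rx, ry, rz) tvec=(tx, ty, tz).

rvec=(-0.0795, 0.1950, 0.2532) tvec=(0.0189, 0.0043, 0.8545)

Intrinsics K: fx=835.5, fy=850.2, cx=311.4, cy=245.6
Marker side s = 0.167 m; corners in marker frame (Z=0):
  M0 = (-0.0835, +0.0835, 0)
  M1 = (+0.0835, +0.0835, 0)
  M2 = (+0.0835, -0.0835, 0)
  M3 = (-0.0835, -0.0835, 0)
Detected image corners:
  c0 = (232.620555, 309.160001) px
  c1 = (388.432628, 352.792470) px
  c2 = (430.086188, 188.933811) px
  c3 = (274.267445, 152.043119) px
Planar DLT: solve 8×8 A·h = b for H (H[2,2]=1):
  H  [+854.89470 -270.20223 +329.92693]
  H  [+181.85952 +944.86786 +249.91539]
  H  [-0.23580 -0.06277 +1.00000]
B = K⁻¹H; ‖b₁‖=1.170330, ‖b₂‖=1.170330; λ = 2/(‖b₁‖+‖b₂‖) = 0.854460, sign → tz>0 ⇒ λ=+0.854460
r₁ = λ·B[:,0] = (+0.94939,+0.24097,-0.20148); r₂ = λ·B[:,1] = (-0.25634,+0.96510,-0.05364)
r₃ = r₁×r₂ = (+0.18152,+0.10257,+0.97802); SVD([r₁ r₂ r₃]) → R = UVᵀ:
  R  [+0.94939 -0.25634 +0.18152]
  R  [+0.24097 +0.96510 +0.10257]
  R  [-0.20148 -0.05364 +0.97802]
t = (+0.01895, +0.00434, +0.85446) m
tr R = 2.892508; θ = arccos((tr R − 1)/2) = 0.329346 rad = 18.870°
axis k = ((R−Rᵀ)₃₂, (R−Rᵀ)₁₃, (R−Rᵀ)₂₁) / (2 sinθ) = (-0.241490, +0.592103, +0.768828)
rvec = θ·k = (-0.079534, +0.195007, +0.253211)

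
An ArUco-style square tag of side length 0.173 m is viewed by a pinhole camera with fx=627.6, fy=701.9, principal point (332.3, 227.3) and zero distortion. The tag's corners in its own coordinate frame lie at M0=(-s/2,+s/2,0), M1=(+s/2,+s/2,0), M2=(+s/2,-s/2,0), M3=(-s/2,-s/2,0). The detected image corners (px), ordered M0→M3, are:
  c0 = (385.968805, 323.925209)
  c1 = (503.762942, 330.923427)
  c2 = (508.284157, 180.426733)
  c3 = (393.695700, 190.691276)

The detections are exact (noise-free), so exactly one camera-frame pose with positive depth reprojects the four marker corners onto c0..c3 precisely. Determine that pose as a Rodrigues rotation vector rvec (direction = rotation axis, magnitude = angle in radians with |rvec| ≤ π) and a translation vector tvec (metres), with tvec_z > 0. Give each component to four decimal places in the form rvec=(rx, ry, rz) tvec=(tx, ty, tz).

rvec=(-0.1882, 0.6455, 0.0227) tvec=(0.1519, 0.0340, 0.8503)

Intrinsics K: fx=627.6, fy=701.9, cx=332.3, cy=227.3
Marker side s = 0.173 m; corners in marker frame (Z=0):
  M0 = (-0.0865, +0.0865, 0)
  M1 = (+0.0865, +0.0865, 0)
  M2 = (+0.0865, -0.0865, 0)
  M3 = (-0.0865, -0.0865, 0)
Detected image corners:
  c0 = (385.968805, 323.925209) px
  c1 = (503.762942, 330.923427) px
  c2 = (508.284157, 180.426733) px
  c3 = (393.695700, 190.691276) px
Planar DLT: solve 8×8 A·h = b for H (H[2,2]=1):
  H  [+355.39222 -124.05859 +444.43395]
  H  [-191.27997 +766.54121 +255.33480]
  H  [-0.70564 -0.19667 +1.00000]
B = K⁻¹H; ‖b₁‖=1.176122, ‖b₂‖=1.176122; λ = 2/(‖b₁‖+‖b₂‖) = 0.850252, sign → tz>0 ⇒ λ=+0.850252
r₁ = λ·B[:,0] = (+0.79915,-0.03742,-0.59997); r₂ = λ·B[:,1] = (-0.07953,+0.98271,-0.16722)
r₃ = r₁×r₂ = (+0.59585,+0.18135,+0.78235); SVD([r₁ r₂ r₃]) → R = UVᵀ:
  R  [+0.79915 -0.07953 +0.59585]
  R  [-0.03742 +0.98271 +0.18135]
  R  [-0.59997 -0.16722 +0.78235]
t = (+0.15192, +0.03396, +0.85025) m
tr R = 2.564202; θ = arccos((tr R − 1)/2) = 0.672766 rad = 38.547°
axis k = ((R−Rᵀ)₃₂, (R−Rᵀ)₁₃, (R−Rᵀ)₂₁) / (2 sinθ) = (-0.279681, +0.959498, +0.033792)
rvec = θ·k = (-0.188160, +0.645518, +0.022734)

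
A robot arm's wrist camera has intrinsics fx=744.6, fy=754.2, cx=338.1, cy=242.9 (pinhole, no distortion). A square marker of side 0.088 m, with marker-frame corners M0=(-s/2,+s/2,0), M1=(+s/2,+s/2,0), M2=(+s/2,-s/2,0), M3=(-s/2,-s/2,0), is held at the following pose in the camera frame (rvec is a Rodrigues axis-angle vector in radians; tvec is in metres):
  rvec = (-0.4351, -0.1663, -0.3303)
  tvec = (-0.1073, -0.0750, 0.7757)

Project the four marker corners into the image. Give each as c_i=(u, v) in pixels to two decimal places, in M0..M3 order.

c0=(205.77, 217.54) c1=(288.78, 194.24) c2=(262.46, 125.62) c3=(182.38, 146.14)

Intrinsics K: fx=744.6, fy=754.2, cx=338.1, cy=242.9
Marker side s = 0.088 m; corners in marker frame (Z=0):
  M0 = (-0.0440, +0.0440, 0)
  M1 = (+0.0440, +0.0440, 0)
  M2 = (+0.0440, -0.0440, 0)
  M3 = (-0.0440, -0.0440, 0)
rvec = (-0.4351, -0.1663, -0.3303), |rvec| = θ = 0.57102 rad = 32.717°
Rodrigues: sinθ=0.54049, 1−cosθ=0.15865; R = I + sinθ·[k]× + (1−cosθ)·[k]×²:
    [+0.93346 +0.34785 -0.08748]
    [-0.27743 +0.85481 +0.43856]
    [+0.22733 -0.38511 +0.89443]
t = (-0.1073, -0.0750, 0.7757) m
M0: Pc = R·M0+t = (-0.13307, -0.02518, +0.74875); u = 744.6·(-0.13307)/0.74875 + 338.1 = 205.7709, v = 754.2·(-0.02518)/0.74875 + 242.9 = 217.5353
M1: Pc = R·M1+t = (-0.05092, -0.04960, +0.76876); u = 744.6·(-0.05092)/0.76876 + 338.1 = 288.7777, v = 754.2·(-0.04960)/0.76876 + 242.9 = 194.2435
M2: Pc = R·M2+t = (-0.08153, -0.12482, +0.80265); u = 744.6·(-0.08153)/0.80265 + 338.1 = 262.4635, v = 754.2·(-0.12482)/0.80265 + 242.9 = 125.6155
M3: Pc = R·M3+t = (-0.16368, -0.10040, +0.78264); u = 744.6·(-0.16368)/0.78264 + 338.1 = 182.3784, v = 754.2·(-0.10040)/0.78264 + 242.9 = 146.1445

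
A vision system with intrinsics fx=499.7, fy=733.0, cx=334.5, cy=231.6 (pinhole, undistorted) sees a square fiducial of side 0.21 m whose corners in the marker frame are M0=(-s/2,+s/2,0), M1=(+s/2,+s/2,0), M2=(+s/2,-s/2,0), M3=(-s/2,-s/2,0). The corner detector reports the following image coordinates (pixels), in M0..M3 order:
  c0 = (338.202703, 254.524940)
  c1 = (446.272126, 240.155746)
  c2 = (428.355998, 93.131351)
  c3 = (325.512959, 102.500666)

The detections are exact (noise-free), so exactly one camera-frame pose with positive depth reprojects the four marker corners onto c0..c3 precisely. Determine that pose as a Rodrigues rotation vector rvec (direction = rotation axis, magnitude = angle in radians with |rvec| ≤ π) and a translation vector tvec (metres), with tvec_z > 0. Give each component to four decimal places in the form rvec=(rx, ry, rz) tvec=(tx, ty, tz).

Intrinsics K: fx=499.7, fy=733.0, cx=334.5, cy=231.6
Marker side s = 0.21 m; corners in marker frame (Z=0):
  M0 = (-0.1050, +0.1050, 0)
  M1 = (+0.1050, +0.1050, 0)
  M2 = (+0.1050, -0.1050, 0)
  M3 = (-0.1050, -0.1050, 0)
Detected image corners:
  c0 = (338.202703, 254.524940) px
  c1 = (446.272126, 240.155746) px
  c2 = (428.355998, 93.131351) px
  c3 = (325.512959, 102.500666) px
Planar DLT: solve 8×8 A·h = b for H (H[2,2]=1):
  H  [+555.25594 -25.46080 +385.14915]
  H  [-32.22936 +667.64035 +170.48080]
  H  [+0.13890 -0.25615 +1.00000]
B = K⁻¹H; ‖b₁‖=1.031379, ‖b₂‖=1.031379; λ = 2/(‖b₁‖+‖b₂‖) = 0.969576, sign → tz>0 ⇒ λ=+0.969576
r₁ = λ·B[:,0] = (+0.98722,-0.08518,+0.13467); r₂ = λ·B[:,1] = (+0.11685,+0.96159,-0.24836)
r₃ = r₁×r₂ = (-0.10834,+0.26092,+0.95926); SVD([r₁ r₂ r₃]) → R = UVᵀ:
  R  [+0.98722 +0.11685 -0.10834]
  R  [-0.08518 +0.96159 +0.26092]
  R  [+0.13467 -0.24836 +0.95926]
t = (+0.09828, -0.08085, +0.96958) m
tr R = 2.908076; θ = arccos((tr R − 1)/2) = 0.304363 rad = 17.439°
axis k = ((R−Rᵀ)₃₂, (R−Rᵀ)₁₃, (R−Rᵀ)₂₁) / (2 sinθ) = (-0.849700, -0.405451, -0.337076)
rvec = θ·k = (-0.258617, -0.123404, -0.102594)

rvec=(-0.2586, -0.1234, -0.1026) tvec=(0.0983, -0.0808, 0.9696)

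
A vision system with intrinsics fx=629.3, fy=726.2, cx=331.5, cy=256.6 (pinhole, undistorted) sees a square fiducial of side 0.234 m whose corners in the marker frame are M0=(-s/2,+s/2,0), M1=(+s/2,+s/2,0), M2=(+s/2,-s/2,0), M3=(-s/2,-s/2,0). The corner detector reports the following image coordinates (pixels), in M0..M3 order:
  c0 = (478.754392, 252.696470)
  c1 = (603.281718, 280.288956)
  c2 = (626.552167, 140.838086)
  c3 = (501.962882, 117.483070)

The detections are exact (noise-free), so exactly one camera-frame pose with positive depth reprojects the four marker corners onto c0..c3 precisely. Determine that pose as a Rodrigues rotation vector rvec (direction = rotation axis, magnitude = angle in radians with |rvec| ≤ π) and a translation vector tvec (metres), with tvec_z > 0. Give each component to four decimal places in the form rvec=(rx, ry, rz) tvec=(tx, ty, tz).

Intrinsics K: fx=629.3, fy=726.2, cx=331.5, cy=256.6
Marker side s = 0.234 m; corners in marker frame (Z=0):
  M0 = (-0.1170, +0.1170, 0)
  M1 = (+0.1170, +0.1170, 0)
  M2 = (+0.1170, -0.1170, 0)
  M3 = (-0.1170, -0.1170, 0)
Detected image corners:
  c0 = (478.754392, 252.696470) px
  c1 = (603.281718, 280.288956) px
  c2 = (626.552167, 140.838086) px
  c3 = (501.962882, 117.483070) px
Planar DLT: solve 8×8 A·h = b for H (H[2,2]=1):
  H  [+461.65599 -111.31777 +551.73586]
  H  [+83.55059 +582.45636 +197.46162]
  H  [-0.12783 -0.02172 +1.00000]
B = K⁻¹H; ‖b₁‖=0.826752, ‖b₂‖=0.826752; λ = 2/(‖b₁‖+‖b₂‖) = 1.209553, sign → tz>0 ⇒ λ=+1.209553
r₁ = λ·B[:,0] = (+0.96878,+0.19380,-0.15462); r₂ = λ·B[:,1] = (-0.20012,+0.97942,-0.02628)
r₃ = r₁×r₂ = (+0.14635,+0.05640,+0.98762); SVD([r₁ r₂ r₃]) → R = UVᵀ:
  R  [+0.96878 -0.20012 +0.14635]
  R  [+0.19380 +0.97942 +0.05640]
  R  [-0.15462 -0.02628 +0.98762]
t = (+0.42331, -0.09850, +1.20955) m
tr R = 2.935825; θ = arccos((tr R − 1)/2) = 0.254011 rad = 14.554°
axis k = ((R−Rᵀ)₃₂, (R−Rᵀ)₁₃, (R−Rᵀ)₂₁) / (2 sinθ) = (-0.164504, +0.598844, +0.783788)
rvec = θ·k = (-0.041786, +0.152113, +0.199090)

rvec=(-0.0418, 0.1521, 0.1991) tvec=(0.4233, -0.0985, 1.2096)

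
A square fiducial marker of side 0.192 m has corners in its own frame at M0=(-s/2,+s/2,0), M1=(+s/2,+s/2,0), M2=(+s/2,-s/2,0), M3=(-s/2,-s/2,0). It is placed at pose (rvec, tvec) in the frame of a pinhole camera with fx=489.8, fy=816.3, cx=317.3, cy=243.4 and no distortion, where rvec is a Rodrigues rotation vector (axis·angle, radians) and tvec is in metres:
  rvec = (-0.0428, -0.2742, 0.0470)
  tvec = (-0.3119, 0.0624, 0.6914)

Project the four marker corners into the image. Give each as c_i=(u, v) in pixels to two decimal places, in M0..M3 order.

c0=(14.83, 432.63) c1=(163.69, 430.37) c2=(170.96, 211.29) c3=(24.73, 196.60)

Intrinsics K: fx=489.8, fy=816.3, cx=317.3, cy=243.4
Marker side s = 0.192 m; corners in marker frame (Z=0):
  M0 = (-0.0960, +0.0960, 0)
  M1 = (+0.0960, +0.0960, 0)
  M2 = (+0.0960, -0.0960, 0)
  M3 = (-0.0960, -0.0960, 0)
rvec = (-0.0428, -0.2742, 0.0470), |rvec| = θ = 0.28147 rad = 16.127°
Rodrigues: sinθ=0.27777, 1−cosθ=0.03935; R = I + sinθ·[k]× + (1−cosθ)·[k]×²:
    [+0.96156 -0.04055 -0.27159]
    [+0.05221 +0.99799 +0.03584]
    [+0.26959 -0.04864 +0.96174]
t = (-0.3119, 0.0624, 0.6914) m
M0: Pc = R·M0+t = (-0.40810, +0.15320, +0.66085); u = 489.8·(-0.40810)/0.66085 + 317.3 = 14.8278, v = 816.3·(+0.15320)/0.66085 + 243.4 = 432.6308
M1: Pc = R·M1+t = (-0.22348, +0.16322, +0.71261); u = 489.8·(-0.22348)/0.71261 + 317.3 = 163.6929, v = 816.3·(+0.16322)/0.71261 + 243.4 = 430.3688
M2: Pc = R·M2+t = (-0.21570, -0.02840, +0.72195); u = 489.8·(-0.21570)/0.72195 + 317.3 = 170.9622, v = 816.3·(-0.02840)/0.72195 + 243.4 = 211.2941
M3: Pc = R·M3+t = (-0.40032, -0.03842, +0.67019); u = 489.8·(-0.40032)/0.67019 + 317.3 = 24.7329, v = 816.3·(-0.03842)/0.67019 + 243.4 = 196.6043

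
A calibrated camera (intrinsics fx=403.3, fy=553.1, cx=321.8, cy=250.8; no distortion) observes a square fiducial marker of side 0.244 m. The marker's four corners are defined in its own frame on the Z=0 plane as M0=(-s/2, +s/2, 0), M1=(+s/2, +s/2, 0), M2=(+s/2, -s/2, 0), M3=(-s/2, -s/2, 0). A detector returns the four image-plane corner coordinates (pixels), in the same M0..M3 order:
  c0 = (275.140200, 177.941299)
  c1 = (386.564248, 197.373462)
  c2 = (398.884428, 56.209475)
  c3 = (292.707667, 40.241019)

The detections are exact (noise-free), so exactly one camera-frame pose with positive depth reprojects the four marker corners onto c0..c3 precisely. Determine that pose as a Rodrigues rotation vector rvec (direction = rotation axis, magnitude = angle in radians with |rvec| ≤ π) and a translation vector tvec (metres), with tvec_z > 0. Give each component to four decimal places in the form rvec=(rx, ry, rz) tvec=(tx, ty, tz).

rvec=(-0.1924, 0.0548, 0.1403) tvec=(0.0361, -0.2185, 0.8973)

Intrinsics K: fx=403.3, fy=553.1, cx=321.8, cy=250.8
Marker side s = 0.244 m; corners in marker frame (Z=0):
  M0 = (-0.1220, +0.1220, 0)
  M1 = (+0.1220, +0.1220, 0)
  M2 = (+0.1220, -0.1220, 0)
  M3 = (-0.1220, -0.1220, 0)
Detected image corners:
  c0 = (275.140200, 177.941299) px
  c1 = (386.564248, 197.373462) px
  c2 = (398.884428, 56.209475) px
  c3 = (292.707667, 40.241019) px
Planar DLT: solve 8×8 A·h = b for H (H[2,2]=1):
  H  [+420.11978 -131.72049 +338.01332]
  H  [+63.46900 +546.84435 +116.09066]
  H  [-0.07540 -0.20801 +1.00000]
B = K⁻¹H; ‖b₁‖=1.114445, ‖b₂‖=1.114445; λ = 2/(‖b₁‖+‖b₂‖) = 0.897307, sign → tz>0 ⇒ λ=+0.897307
r₁ = λ·B[:,0] = (+0.98872,+0.13365,-0.06766); r₂ = λ·B[:,1] = (-0.14413,+0.97180,-0.18665)
r₃ = r₁×r₂ = (+0.04081,+0.19430,+0.98009); SVD([r₁ r₂ r₃]) → R = UVᵀ:
  R  [+0.98872 -0.14413 +0.04081]
  R  [+0.13365 +0.97180 +0.19430]
  R  [-0.06766 -0.18665 +0.98009]
t = (+0.03607, -0.21854, +0.89731) m
tr R = 2.940605; θ = arccos((tr R − 1)/2) = 0.244317 rad = 13.998°
axis k = ((R−Rᵀ)₃₂, (R−Rᵀ)₁₃, (R−Rᵀ)₂₁) / (2 sinθ) = (-0.787436, +0.224200, +0.574177)
rvec = θ·k = (-0.192384, +0.054776, +0.140281)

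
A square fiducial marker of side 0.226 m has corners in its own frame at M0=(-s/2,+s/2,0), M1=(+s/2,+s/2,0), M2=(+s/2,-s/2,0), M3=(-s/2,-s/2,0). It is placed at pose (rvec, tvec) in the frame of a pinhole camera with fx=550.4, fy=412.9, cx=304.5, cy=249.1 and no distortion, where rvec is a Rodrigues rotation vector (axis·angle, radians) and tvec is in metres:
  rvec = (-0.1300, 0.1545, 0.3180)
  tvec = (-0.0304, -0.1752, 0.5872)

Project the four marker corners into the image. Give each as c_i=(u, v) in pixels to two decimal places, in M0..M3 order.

c0=(144.80, 177.79) c1=(343.50, 223.25) c2=(410.73, 72.64) c3=(215.28, 38.31)

Intrinsics K: fx=550.4, fy=412.9, cx=304.5, cy=249.1
Marker side s = 0.226 m; corners in marker frame (Z=0):
  M0 = (-0.1130, +0.1130, 0)
  M1 = (+0.1130, +0.1130, 0)
  M2 = (+0.1130, -0.1130, 0)
  M3 = (-0.1130, -0.1130, 0)
rvec = (-0.1300, 0.1545, 0.3180), |rvec| = θ = 0.37669 rad = 21.583°
Rodrigues: sinθ=0.36784, 1−cosθ=0.07011; R = I + sinθ·[k]× + (1−cosθ)·[k]×²:
    [+0.93824 -0.32046 +0.13045]
    [+0.30061 +0.94168 +0.15122]
    [-0.17130 -0.10267 +0.97985]
t = (-0.0304, -0.1752, 0.5872) m
M0: Pc = R·M0+t = (-0.17263, -0.10276, +0.59495); u = 550.4·(-0.17263)/0.59495 + 304.5 = 144.7955, v = 412.9·(-0.10276)/0.59495 + 249.1 = 177.7853
M1: Pc = R·M1+t = (+0.03941, -0.03482, +0.55624); u = 550.4·(+0.03941)/0.55624 + 304.5 = 343.4954, v = 412.9·(-0.03482)/0.55624 + 249.1 = 223.2522
M2: Pc = R·M2+t = (+0.11183, -0.24764, +0.57945); u = 550.4·(+0.11183)/0.57945 + 304.5 = 410.7269, v = 412.9·(-0.24764)/0.57945 + 249.1 = 72.6361
M3: Pc = R·M3+t = (-0.10021, -0.31558, +0.61816); u = 550.4·(-0.10021)/0.61816 + 304.5 = 215.2750, v = 412.9·(-0.31558)/0.61816 + 249.1 = 38.3086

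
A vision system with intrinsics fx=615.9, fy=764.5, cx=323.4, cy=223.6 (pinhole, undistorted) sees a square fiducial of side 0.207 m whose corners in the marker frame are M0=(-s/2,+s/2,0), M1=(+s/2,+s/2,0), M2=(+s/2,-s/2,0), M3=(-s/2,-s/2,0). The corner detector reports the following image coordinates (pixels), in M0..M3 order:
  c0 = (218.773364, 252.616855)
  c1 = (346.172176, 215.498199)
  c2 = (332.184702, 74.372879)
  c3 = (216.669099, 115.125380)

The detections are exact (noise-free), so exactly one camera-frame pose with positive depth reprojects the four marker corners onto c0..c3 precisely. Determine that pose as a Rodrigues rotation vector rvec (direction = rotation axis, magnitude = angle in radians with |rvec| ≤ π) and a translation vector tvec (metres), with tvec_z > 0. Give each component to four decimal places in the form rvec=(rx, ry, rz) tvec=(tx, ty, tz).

Intrinsics K: fx=615.9, fy=764.5, cx=323.4, cy=223.6
Marker side s = 0.207 m; corners in marker frame (Z=0):
  M0 = (-0.1035, +0.1035, 0)
  M1 = (+0.1035, +0.1035, 0)
  M2 = (+0.1035, -0.1035, 0)
  M3 = (-0.1035, -0.1035, 0)
Detected image corners:
  c0 = (218.773364, 252.616855) px
  c1 = (346.172176, 215.498199) px
  c2 = (332.184702, 74.372879) px
  c3 = (216.669099, 115.125380) px
Planar DLT: solve 8×8 A·h = b for H (H[2,2]=1):
  H  [+514.82967 -88.81879 +276.66715]
  H  [-230.17245 +597.81188 +161.62755]
  H  [-0.25342 -0.45586 +1.00000]
B = K⁻¹H; ‖b₁‖=1.026952, ‖b₂‖=1.026952; λ = 2/(‖b₁‖+‖b₂‖) = 0.973756, sign → tz>0 ⇒ λ=+0.973756
r₁ = λ·B[:,0] = (+0.94354,-0.22100,-0.24677); r₂ = λ·B[:,1] = (+0.09266,+0.89127,-0.44390)
r₃ = r₁×r₂ = (+0.31804,+0.39597,+0.86143); SVD([r₁ r₂ r₃]) → R = UVᵀ:
  R  [+0.94354 +0.09266 +0.31804]
  R  [-0.22100 +0.89127 +0.39597]
  R  [-0.24677 -0.44390 +0.86143]
t = (-0.07389, -0.07894, +0.97376) m
tr R = 2.696238; θ = arccos((tr R − 1)/2) = 0.558372 rad = 31.992°
axis k = ((R−Rᵀ)₃₂, (R−Rᵀ)₁₃, (R−Rᵀ)₂₁) / (2 sinθ) = (-0.792619, +0.533041, -0.296012)
rvec = θ·k = (-0.442576, +0.297635, -0.165285)

rvec=(-0.4426, 0.2976, -0.1653) tvec=(-0.0739, -0.0789, 0.9738)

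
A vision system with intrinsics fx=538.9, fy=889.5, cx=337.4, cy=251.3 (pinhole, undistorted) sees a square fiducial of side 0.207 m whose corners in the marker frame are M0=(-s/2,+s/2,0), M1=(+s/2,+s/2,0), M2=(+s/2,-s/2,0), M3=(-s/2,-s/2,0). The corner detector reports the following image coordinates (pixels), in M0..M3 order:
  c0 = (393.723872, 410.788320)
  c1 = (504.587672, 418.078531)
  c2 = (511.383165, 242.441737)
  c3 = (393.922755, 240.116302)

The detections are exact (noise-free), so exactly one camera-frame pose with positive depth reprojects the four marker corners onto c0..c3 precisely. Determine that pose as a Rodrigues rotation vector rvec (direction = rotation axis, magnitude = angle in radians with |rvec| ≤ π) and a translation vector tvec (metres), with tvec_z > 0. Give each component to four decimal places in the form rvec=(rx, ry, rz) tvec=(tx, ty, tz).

Intrinsics K: fx=538.9, fy=889.5, cx=337.4, cy=251.3
Marker side s = 0.207 m; corners in marker frame (Z=0):
  M0 = (-0.1035, +0.1035, 0)
  M1 = (+0.1035, +0.1035, 0)
  M2 = (+0.1035, -0.1035, 0)
  M3 = (-0.1035, -0.1035, 0)
Detected image corners:
  c0 = (393.723872, 410.788320) px
  c1 = (504.587672, 418.078531) px
  c2 = (511.383165, 242.441737) px
  c3 = (393.922755, 240.116302) px
Planar DLT: solve 8×8 A·h = b for H (H[2,2]=1):
  H  [+485.15912 +107.19507 +449.99127]
  H  [-24.34616 +926.36471 +330.28108]
  H  [-0.14614 +0.27467 +1.00000]
B = K⁻¹H; ‖b₁‖=1.002580, ‖b₂‖=1.002580; λ = 2/(‖b₁‖+‖b₂‖) = 0.997426, sign → tz>0 ⇒ λ=+0.997426
r₁ = λ·B[:,0] = (+0.98922,+0.01388,-0.14577); r₂ = λ·B[:,1] = (+0.02688,+0.96137,+0.27396)
r₃ = r₁×r₂ = (+0.14394,-0.27493,+0.95063); SVD([r₁ r₂ r₃]) → R = UVᵀ:
  R  [+0.98922 +0.02688 +0.14394]
  R  [+0.01388 +0.96137 -0.27493]
  R  [-0.14577 +0.27396 +0.95063]
t = (+0.20839, +0.08856, +0.99743) m
tr R = 2.901218; θ = arccos((tr R − 1)/2) = 0.315605 rad = 18.083°
axis k = ((R−Rᵀ)₃₂, (R−Rᵀ)₁₃, (R−Rᵀ)₂₁) / (2 sinθ) = (+0.884183, +0.466671, -0.020937)
rvec = θ·k = (+0.279053, +0.147284, -0.006608)

rvec=(0.2791, 0.1473, -0.0066) tvec=(0.2084, 0.0886, 0.9974)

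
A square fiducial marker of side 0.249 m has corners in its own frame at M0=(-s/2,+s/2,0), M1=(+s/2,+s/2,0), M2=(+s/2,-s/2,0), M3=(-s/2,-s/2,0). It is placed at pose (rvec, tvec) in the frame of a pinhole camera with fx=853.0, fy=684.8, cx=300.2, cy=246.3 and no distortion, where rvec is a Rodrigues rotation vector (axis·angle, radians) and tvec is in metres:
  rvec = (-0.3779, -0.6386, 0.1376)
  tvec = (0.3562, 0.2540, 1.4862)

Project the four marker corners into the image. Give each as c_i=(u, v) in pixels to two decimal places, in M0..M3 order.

c0=(459.56, 415.86) c1=(557.20, 427.46) c2=(543.14, 318.48) c3=(450.57, 297.36)

Intrinsics K: fx=853.0, fy=684.8, cx=300.2, cy=246.3
Marker side s = 0.249 m; corners in marker frame (Z=0):
  M0 = (-0.1245, +0.1245, 0)
  M1 = (+0.1245, +0.1245, 0)
  M2 = (+0.1245, -0.1245, 0)
  M3 = (-0.1245, -0.1245, 0)
rvec = (-0.3779, -0.6386, 0.1376), |rvec| = θ = 0.75469 rad = 43.240°
Rodrigues: sinθ=0.68506, 1−cosθ=0.27151; R = I + sinθ·[k]× + (1−cosθ)·[k]×²:
    [+0.79657 -0.00986 -0.60447]
    [+0.23995 +0.92290 +0.30115]
    [+0.55490 -0.38493 +0.73751]
t = (0.3562, 0.2540, 1.4862) m
M0: Pc = R·M0+t = (+0.25580, +0.33903, +1.36919); u = 853.0·(+0.25580)/1.36919 + 300.2 = 459.5621, v = 684.8·(+0.33903)/1.36919 + 246.3 = 415.8638
M1: Pc = R·M1+t = (+0.45414, +0.39877, +1.50736); u = 853.0·(+0.45414)/1.50736 + 300.2 = 557.1957, v = 684.8·(+0.39877)/1.50736 + 246.3 = 427.4646
M2: Pc = R·M2+t = (+0.45660, +0.16897, +1.60321); u = 853.0·(+0.45660)/1.60321 + 300.2 = 543.1379, v = 684.8·(+0.16897)/1.60321 + 246.3 = 318.4759
M3: Pc = R·M3+t = (+0.25826, +0.10923, +1.46504); u = 853.0·(+0.25826)/1.46504 + 300.2 = 450.5659, v = 684.8·(+0.10923)/1.46504 + 246.3 = 297.3552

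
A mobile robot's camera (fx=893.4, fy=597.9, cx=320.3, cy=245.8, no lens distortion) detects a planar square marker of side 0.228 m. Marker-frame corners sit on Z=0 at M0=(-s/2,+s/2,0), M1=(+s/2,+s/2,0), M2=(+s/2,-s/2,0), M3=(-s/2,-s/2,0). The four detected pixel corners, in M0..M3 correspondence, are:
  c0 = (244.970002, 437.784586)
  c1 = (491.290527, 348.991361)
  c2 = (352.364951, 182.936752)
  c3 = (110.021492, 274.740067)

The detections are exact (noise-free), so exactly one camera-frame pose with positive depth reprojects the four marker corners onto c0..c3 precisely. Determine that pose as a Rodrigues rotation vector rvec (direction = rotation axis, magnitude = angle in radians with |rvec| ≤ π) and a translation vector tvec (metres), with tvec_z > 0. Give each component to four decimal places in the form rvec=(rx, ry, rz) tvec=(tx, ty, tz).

rvec=(0.0025, 0.0685, -0.5095) tvec=(-0.0179, 0.0795, 0.7247)

Intrinsics K: fx=893.4, fy=597.9, cx=320.3, cy=245.8
Marker side s = 0.228 m; corners in marker frame (Z=0):
  M0 = (-0.1140, +0.1140, 0)
  M1 = (+0.1140, +0.1140, 0)
  M2 = (+0.1140, -0.1140, 0)
  M3 = (-0.1140, -0.1140, 0)
Detected image corners:
  c0 = (244.970002, 437.784586) px
  c1 = (491.290527, 348.991361) px
  c2 = (352.364951, 182.936752) px
  c3 = (110.021492, 274.740067) px
Planar DLT: solve 8×8 A·h = b for H (H[2,2]=1):
  H  [+1044.24565 +594.45421 +298.23216]
  H  [-424.47183 +715.35240 +311.39367]
  H  [-0.09132 -0.02021 +1.00000]
B = K⁻¹H; ‖b₁‖=1.379950, ‖b₂‖=1.379950; λ = 2/(‖b₁‖+‖b₂‖) = 0.724664, sign → tz>0 ⇒ λ=+0.724664
r₁ = λ·B[:,0] = (+0.87075,-0.48726,-0.06618); r₂ = λ·B[:,1] = (+0.48743,+0.87304,-0.01465)
r₃ = r₁×r₂ = (+0.06491,-0.01950,+0.99770); SVD([r₁ r₂ r₃]) → R = UVᵀ:
  R  [+0.87075 +0.48743 +0.06491]
  R  [-0.48726 +0.87304 -0.01950]
  R  [-0.06618 -0.01465 +0.99770]
t = (-0.01790, +0.07950, +0.72466) m
tr R = 2.741485; θ = arccos((tr R − 1)/2) = 0.514086 rad = 29.455°
axis k = ((R−Rᵀ)₃₂, (R−Rᵀ)₁₃, (R−Rᵀ)₂₁) / (2 sinθ) = (+0.004941, +0.133292, -0.991064)
rvec = θ·k = (+0.002540, +0.068524, -0.509493)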